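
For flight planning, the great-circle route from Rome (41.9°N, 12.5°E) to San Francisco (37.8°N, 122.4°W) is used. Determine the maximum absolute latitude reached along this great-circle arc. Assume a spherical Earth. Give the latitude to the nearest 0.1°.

The great circle lies in the plane with unit normal n̂ = (p₁ × p₂)/|p₁ × p₂|.
Here n̂_z ≈ -0.417; the vertex latitude is φ_max = arccos|n̂_z| ≈ 65.4°.
Check via Clairaut: cos φ_max = |cos φ₁| · sin C = cos(41.9°)·sin(34.0°) ≈ 0.417, again giving ≈ 65.4°.

≈ 65.4°N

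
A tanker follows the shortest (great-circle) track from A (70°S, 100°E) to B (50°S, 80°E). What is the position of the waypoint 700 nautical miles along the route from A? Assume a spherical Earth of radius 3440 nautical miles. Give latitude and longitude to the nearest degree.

≈ (60°S, 86°E)

Write both endpoints as unit vectors p₁, p₂ with components (cos φ cos λ, cos φ sin λ, sin φ).
The central angle between the endpoints is δ = arccos(p₁·p₂) ≈ 0.386 rad (22.1°). The total great-circle distance is δ·R ≈ 0.386 × 3440 ≈ 1328 nmi, so the target fraction is f = 700/1328 ≈ 0.527.
Interpolate at f ≈ 0.527 with slerp weights a = sin((1−f)δ)/sin δ ≈ 0.482, b = sin(fδ)/sin δ ≈ 0.537.
p = a·p₁ + b·p₂ ≈ (0.031, 0.502, -0.864); φ = arcsin(p_z) ≈ -59.79°, λ = atan2(p_y, p_x) ≈ 86.43°.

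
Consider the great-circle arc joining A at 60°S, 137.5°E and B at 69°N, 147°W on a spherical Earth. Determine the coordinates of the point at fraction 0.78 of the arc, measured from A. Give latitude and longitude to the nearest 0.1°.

From cos δ = sin φ₁ sin φ₂ + cos φ₁ cos φ₂ cos Δλ, the central angle is δ ≈ 2.440 rad (139.8°).
Interpolate at f = 0.78 with slerp weights a = sin((1−f)δ)/sin δ ≈ 0.792, b = sin(fδ)/sin δ ≈ 1.464.
p = a·p₁ + b·p₂ ≈ (-0.732, -0.018, 0.681); φ = arcsin(p_z) ≈ 42.93°, λ = atan2(p_y, p_x) ≈ -178.57°.

≈ 42.9°N, 178.6°W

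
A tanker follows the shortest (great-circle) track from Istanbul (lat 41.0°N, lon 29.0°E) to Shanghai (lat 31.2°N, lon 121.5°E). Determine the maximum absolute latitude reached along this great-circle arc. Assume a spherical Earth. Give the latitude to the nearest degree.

≈ 47°N

The great circle lies in the plane with unit normal n̂ = (p₁ × p₂)/|p₁ × p₂|.
Here n̂_z ≈ +0.679; the vertex latitude is φ_max = arccos|n̂_z| ≈ 47.3°.
Check via Clairaut: cos φ_max = |cos φ₁| · sin C = cos(41.0°)·sin(64.1°) ≈ 0.679, again giving ≈ 47.3°.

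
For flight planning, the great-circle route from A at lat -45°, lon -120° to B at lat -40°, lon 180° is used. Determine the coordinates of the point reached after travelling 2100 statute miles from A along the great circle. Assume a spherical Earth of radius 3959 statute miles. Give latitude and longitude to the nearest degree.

Write both endpoints as unit vectors p₁, p₂ with components (cos φ cos λ, cos φ sin λ, sin φ).
The central angle between the endpoints is δ = arccos(p₁·p₂) ≈ 0.759 rad (43.5°). The total great-circle distance is δ·R ≈ 0.759 × 3959 ≈ 3006 mi, so the target fraction is f = 2100/3006 ≈ 0.699.
Interpolate at f ≈ 0.699 with slerp weights a = sin((1−f)δ)/sin δ ≈ 0.329, b = sin(fδ)/sin δ ≈ 0.735.
p = a·p₁ + b·p₂ ≈ (-0.679, -0.202, -0.705); φ = arcsin(p_z) ≈ -44.86°, λ = atan2(p_y, p_x) ≈ -163.46°.

≈ lat -45°, lon -163°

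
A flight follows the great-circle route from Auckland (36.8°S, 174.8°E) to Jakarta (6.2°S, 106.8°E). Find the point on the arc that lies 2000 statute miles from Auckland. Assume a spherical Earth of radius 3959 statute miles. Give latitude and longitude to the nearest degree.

Convert each endpoint to a unit vector on the sphere (x = cos φ cos λ, y = cos φ sin λ, z = sin φ).
The central angle between the endpoints is δ = arccos(p₁·p₂) ≈ 1.199 rad (68.7°). The total great-circle distance is δ·R ≈ 1.199 × 3959 ≈ 4749 mi, so the target fraction is f = 2000/4749 ≈ 0.421.
Interpolate at f ≈ 0.421 with slerp weights a = sin((1−f)δ)/sin δ ≈ 0.687, b = sin(fδ)/sin δ ≈ 0.519.
p = a·p₁ + b·p₂ ≈ (-0.697, 0.544, -0.467); φ = arcsin(p_z) ≈ -27.86°, λ = atan2(p_y, p_x) ≈ 142.01°.

≈ 28°S, 142°E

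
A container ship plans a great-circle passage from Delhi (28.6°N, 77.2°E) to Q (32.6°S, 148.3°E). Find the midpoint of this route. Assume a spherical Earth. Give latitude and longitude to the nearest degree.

Write both endpoints as unit vectors p₁, p₂ with components (cos φ cos λ, cos φ sin λ, sin φ).
The central angle between the endpoints is δ = arccos(p₁·p₂) ≈ 1.589 rad (91.0°).
Interpolate at f = 1/2 with slerp weights a = sin((1−f)δ)/sin δ ≈ 0.714, b = sin(fδ)/sin δ ≈ 0.714.
p = a·p₁ + b·p₂ ≈ (-0.373, 0.927, -0.043); φ = arcsin(p_z) ≈ -2.46°, λ = atan2(p_y, p_x) ≈ 111.90°.

≈ (2°S, 112°E)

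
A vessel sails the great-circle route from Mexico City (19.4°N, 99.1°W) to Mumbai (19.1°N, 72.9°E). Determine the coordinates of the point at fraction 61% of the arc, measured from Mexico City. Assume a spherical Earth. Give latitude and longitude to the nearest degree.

≈ (71°N, 42°E)

From cos δ = sin φ₁ sin φ₂ + cos φ₁ cos φ₂ cos Δλ, the central angle is δ ≈ 2.456 rad (140.7°).
Interpolate at f = 0.61 with slerp weights a = sin((1−f)δ)/sin δ ≈ 1.292, b = sin(fδ)/sin δ ≈ 1.575.
p = a·p₁ + b·p₂ ≈ (0.245, 0.220, 0.944); φ = arcsin(p_z) ≈ 70.80°, λ = atan2(p_y, p_x) ≈ 41.87°.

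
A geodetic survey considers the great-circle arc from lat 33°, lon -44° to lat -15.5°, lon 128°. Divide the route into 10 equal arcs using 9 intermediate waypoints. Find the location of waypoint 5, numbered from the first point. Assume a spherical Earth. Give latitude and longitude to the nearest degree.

≈ lat 57°, lon 87°

Write both endpoints as unit vectors p₁, p₂ with components (cos φ cos λ, cos φ sin λ, sin φ).
The central angle between the endpoints is δ = arccos(p₁·p₂) ≈ 2.811 rad (161.1°).
Interpolate at f = 5/10 with slerp weights a = sin((1−f)δ)/sin δ ≈ 3.039, b = sin(fδ)/sin δ ≈ 3.039.
p = a·p₁ + b·p₂ ≈ (0.030, 0.537, 0.843); φ = arcsin(p_z) ≈ 57.45°, λ = atan2(p_y, p_x) ≈ 86.76°.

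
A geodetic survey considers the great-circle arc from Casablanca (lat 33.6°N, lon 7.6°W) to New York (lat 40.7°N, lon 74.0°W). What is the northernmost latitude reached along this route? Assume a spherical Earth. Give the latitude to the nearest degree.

The great circle lies in the plane with unit normal n̂ = (p₁ × p₂)/|p₁ × p₂|.
Here n̂_z ≈ -0.733; the vertex latitude is φ_max = arccos|n̂_z| ≈ 42.9°.

≈ 43°N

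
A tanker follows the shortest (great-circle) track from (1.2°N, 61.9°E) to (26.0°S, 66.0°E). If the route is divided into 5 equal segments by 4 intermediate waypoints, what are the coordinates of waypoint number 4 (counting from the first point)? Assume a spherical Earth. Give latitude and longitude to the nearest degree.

Write both endpoints as unit vectors p₁, p₂ with components (cos φ cos λ, cos φ sin λ, sin φ).
The central angle between the endpoints is δ = arccos(p₁·p₂) ≈ 0.480 rad (27.5°).
Interpolate at f = 4/5 with slerp weights a = sin((1−f)δ)/sin δ ≈ 0.208, b = sin(fδ)/sin δ ≈ 0.811.
p = a·p₁ + b·p₂ ≈ (0.394, 0.849, -0.351); φ = arcsin(p_z) ≈ -20.57°, λ = atan2(p_y, p_x) ≈ 65.09°.

≈ (21°S, 65°E)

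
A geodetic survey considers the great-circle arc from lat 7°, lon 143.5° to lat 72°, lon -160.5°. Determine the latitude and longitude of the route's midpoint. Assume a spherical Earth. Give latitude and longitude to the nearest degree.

≈ lat 42°, lon 156°

From cos δ = sin φ₁ sin φ₂ + cos φ₁ cos φ₂ cos Δλ, the central angle is δ ≈ 1.279 rad (73.3°).
Interpolate at f = 1/2 with slerp weights a = sin((1−f)δ)/sin δ ≈ 0.623, b = sin(fδ)/sin δ ≈ 0.623.
p = a·p₁ + b·p₂ ≈ (-0.679, 0.304, 0.669); φ = arcsin(p_z) ≈ 41.96°, λ = atan2(p_y, p_x) ≈ 155.90°.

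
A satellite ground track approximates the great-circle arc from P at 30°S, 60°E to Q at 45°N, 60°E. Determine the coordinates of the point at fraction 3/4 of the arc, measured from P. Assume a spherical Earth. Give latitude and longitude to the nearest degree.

Convert each endpoint to a unit vector on the sphere (x = cos φ cos λ, y = cos φ sin λ, z = sin φ).
The central angle between the endpoints is δ = arccos(p₁·p₂) ≈ 1.309 rad (75.0°).
Interpolate at f = 3/4 with slerp weights a = sin((1−f)δ)/sin δ ≈ 0.333, b = sin(fδ)/sin δ ≈ 0.861.
p = a·p₁ + b·p₂ ≈ (0.448, 0.777, 0.442); φ = arcsin(p_z) ≈ 26.25°, λ = atan2(p_y, p_x) ≈ 60.00°.

≈ 26°N, 60°E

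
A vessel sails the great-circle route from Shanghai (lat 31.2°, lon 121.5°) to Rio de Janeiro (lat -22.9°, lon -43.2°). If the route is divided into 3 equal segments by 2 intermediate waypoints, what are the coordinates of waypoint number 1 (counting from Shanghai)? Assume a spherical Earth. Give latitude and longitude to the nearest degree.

≈ lat 39°, lon 54°

Write both endpoints as unit vectors p₁, p₂ with components (cos φ cos λ, cos φ sin λ, sin φ).
The central angle between the endpoints is δ = arccos(p₁·p₂) ≈ 2.864 rad (164.1°).
Interpolate at f = 1/3 with slerp weights a = sin((1−f)δ)/sin δ ≈ 3.437, b = sin(fδ)/sin δ ≈ 2.973.
p = a·p₁ + b·p₂ ≈ (0.460, 0.632, 0.624); φ = arcsin(p_z) ≈ 38.57°, λ = atan2(p_y, p_x) ≈ 53.91°.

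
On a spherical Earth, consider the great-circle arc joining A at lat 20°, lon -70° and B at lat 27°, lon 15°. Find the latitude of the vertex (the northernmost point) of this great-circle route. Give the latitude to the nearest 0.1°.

≈ 31.1°

The great circle lies in the plane with unit normal n̂ = (p₁ × p₂)/|p₁ × p₂|.
Here n̂_z ≈ +0.857; the vertex latitude is φ_max = arccos|n̂_z| ≈ 31.1°.
Check via Clairaut: cos φ_max = |cos φ₁| · sin C = cos(20.0°)·sin(65.7°) ≈ 0.857, again giving ≈ 31.1°.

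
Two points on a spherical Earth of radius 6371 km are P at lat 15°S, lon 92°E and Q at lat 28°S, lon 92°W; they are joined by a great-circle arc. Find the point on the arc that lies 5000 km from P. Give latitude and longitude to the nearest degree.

Write both endpoints as unit vectors p₁, p₂ with components (cos φ cos λ, cos φ sin λ, sin φ).
The central angle between the endpoints is δ = arccos(p₁·p₂) ≈ 2.388 rad (136.8°). The total great-circle distance is δ·R ≈ 2.388 × 6371 ≈ 15214 km, so the target fraction is f = 5000/15214 ≈ 0.329.
Interpolate at f ≈ 0.329 with slerp weights a = sin((1−f)δ)/sin δ ≈ 1.461, b = sin(fδ)/sin δ ≈ 1.033.
p = a·p₁ + b·p₂ ≈ (-0.081, 0.499, -0.863); φ = arcsin(p_z) ≈ -59.65°, λ = atan2(p_y, p_x) ≈ 99.23°.

≈ lat 60°S, lon 99°E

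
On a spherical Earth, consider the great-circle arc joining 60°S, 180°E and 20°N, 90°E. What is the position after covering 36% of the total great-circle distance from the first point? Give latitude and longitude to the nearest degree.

Write both endpoints as unit vectors p₁, p₂ with components (cos φ cos λ, cos φ sin λ, sin φ).
The central angle between the endpoints is δ = arccos(p₁·p₂) ≈ 1.872 rad (107.2°).
Interpolate at f = 0.36 with slerp weights a = sin((1−f)δ)/sin δ ≈ 0.975, b = sin(fδ)/sin δ ≈ 0.653.
p = a·p₁ + b·p₂ ≈ (-0.487, 0.614, -0.621); φ = arcsin(p_z) ≈ -38.38°, λ = atan2(p_y, p_x) ≈ 128.46°.

≈ 38°S, 128°E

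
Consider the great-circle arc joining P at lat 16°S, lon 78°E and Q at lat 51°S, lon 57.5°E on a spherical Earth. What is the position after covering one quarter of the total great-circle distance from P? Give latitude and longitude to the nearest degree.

≈ lat 25°S, lon 74°E

Write both endpoints as unit vectors p₁, p₂ with components (cos φ cos λ, cos φ sin λ, sin φ).
The central angle between the endpoints is δ = arccos(p₁·p₂) ≈ 0.675 rad (38.7°).
Interpolate at f = 1/4 with slerp weights a = sin((1−f)δ)/sin δ ≈ 0.776, b = sin(fδ)/sin δ ≈ 0.269.
p = a·p₁ + b·p₂ ≈ (0.246, 0.872, -0.423); φ = arcsin(p_z) ≈ -25.01°, λ = atan2(p_y, p_x) ≈ 74.25°.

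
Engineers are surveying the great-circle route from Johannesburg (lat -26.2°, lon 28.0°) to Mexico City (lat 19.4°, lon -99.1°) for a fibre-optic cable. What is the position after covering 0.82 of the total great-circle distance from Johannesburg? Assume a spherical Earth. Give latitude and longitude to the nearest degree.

≈ lat 11°, lon -76°

Convert each endpoint to a unit vector on the sphere (x = cos φ cos λ, y = cos φ sin λ, z = sin φ).
The central angle between the endpoints is δ = arccos(p₁·p₂) ≈ 2.288 rad (131.1°).
Interpolate at f = 0.82 with slerp weights a = sin((1−f)δ)/sin δ ≈ 0.531, b = sin(fδ)/sin δ ≈ 1.265.
p = a·p₁ + b·p₂ ≈ (0.232, -0.955, 0.186); φ = arcsin(p_z) ≈ 10.71°, λ = atan2(p_y, p_x) ≈ -76.35°.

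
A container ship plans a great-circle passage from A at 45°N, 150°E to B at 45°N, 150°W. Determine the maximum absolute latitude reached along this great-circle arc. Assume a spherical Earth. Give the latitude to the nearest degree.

The great circle lies in the plane with unit normal n̂ = (p₁ × p₂)/|p₁ × p₂|.
Here n̂_z ≈ +0.655; the vertex latitude is φ_max = arccos|n̂_z| ≈ 49.1°.
Check via Clairaut: cos φ_max = |cos φ₁| · sin C = cos(45.0°)·sin(67.8°) ≈ 0.655, again giving ≈ 49.1°.

≈ 49°N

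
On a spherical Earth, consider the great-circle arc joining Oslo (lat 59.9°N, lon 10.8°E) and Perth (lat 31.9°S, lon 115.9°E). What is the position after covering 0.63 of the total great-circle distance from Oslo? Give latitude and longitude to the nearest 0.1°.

≈ lat 7.4°N, lon 90.6°E

Write both endpoints as unit vectors p₁, p₂ with components (cos φ cos λ, cos φ sin λ, sin φ).
The central angle between the endpoints is δ = arccos(p₁·p₂) ≈ 2.175 rad (124.6°).
Interpolate at f = 0.63 with slerp weights a = sin((1−f)δ)/sin δ ≈ 0.876, b = sin(fδ)/sin δ ≈ 1.191.
p = a·p₁ + b·p₂ ≈ (-0.010, 0.992, 0.128); φ = arcsin(p_z) ≈ 7.37°, λ = atan2(p_y, p_x) ≈ 90.59°.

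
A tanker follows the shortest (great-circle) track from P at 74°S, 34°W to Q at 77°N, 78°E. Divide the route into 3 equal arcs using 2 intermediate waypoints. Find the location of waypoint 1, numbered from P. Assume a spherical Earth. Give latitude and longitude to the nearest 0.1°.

≈ 24.0°S, 7.6°E

The haversine formula gives a central angle δ ≈ 2.857 rad (163.7°) between the endpoints.
Interpolate at f = 1/3 with slerp weights a = sin((1−f)δ)/sin δ ≈ 3.368, b = sin(fδ)/sin δ ≈ 2.905.
p = a·p₁ + b·p₂ ≈ (0.905, 0.120, -0.407); φ = arcsin(p_z) ≈ -24.02°, λ = atan2(p_y, p_x) ≈ 7.55°.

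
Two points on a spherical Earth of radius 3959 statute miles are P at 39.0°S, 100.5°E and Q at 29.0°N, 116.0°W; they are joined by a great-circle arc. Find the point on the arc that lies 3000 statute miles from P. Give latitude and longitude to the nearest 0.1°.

From cos δ = sin φ₁ sin φ₂ + cos φ₁ cos φ₂ cos Δλ, the central angle is δ ≈ 2.590 rad (148.4°). The total great-circle distance is δ·R ≈ 2.590 × 3959 ≈ 10252 mi, so the target fraction is f = 3000/10252 ≈ 0.293.
Interpolate at f ≈ 0.293 with slerp weights a = sin((1−f)δ)/sin δ ≈ 1.842, b = sin(fδ)/sin δ ≈ 1.311.
p = a·p₁ + b·p₂ ≈ (-0.763, 0.378, -0.524); φ = arcsin(p_z) ≈ -31.60°, λ = atan2(p_y, p_x) ≈ 153.69°.

≈ 31.6°S, 153.7°E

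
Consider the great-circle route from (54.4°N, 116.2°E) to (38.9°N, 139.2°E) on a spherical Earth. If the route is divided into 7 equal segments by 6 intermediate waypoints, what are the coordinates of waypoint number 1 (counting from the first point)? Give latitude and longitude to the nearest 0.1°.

≈ (52.5°N, 120.4°E)

The haversine formula gives a central angle δ ≈ 0.383 rad (21.9°) between the endpoints.
Interpolate at f = 1/7 with slerp weights a = sin((1−f)δ)/sin δ ≈ 0.863, b = sin(fδ)/sin δ ≈ 0.146.
p = a·p₁ + b·p₂ ≈ (-0.308, 0.525, 0.793); φ = arcsin(p_z) ≈ 52.50°, λ = atan2(p_y, p_x) ≈ 120.39°.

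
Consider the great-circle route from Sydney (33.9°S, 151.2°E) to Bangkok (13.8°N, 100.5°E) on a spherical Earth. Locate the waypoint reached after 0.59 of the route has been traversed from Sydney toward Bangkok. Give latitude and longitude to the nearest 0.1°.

≈ 6.6°S, 119.5°E

Convert each endpoint to a unit vector on the sphere (x = cos φ cos λ, y = cos φ sin λ, z = sin φ).
The central angle between the endpoints is δ = arccos(p₁·p₂) ≈ 1.184 rad (67.8°).
Interpolate at f = 0.59 with slerp weights a = sin((1−f)δ)/sin δ ≈ 0.504, b = sin(fδ)/sin δ ≈ 0.694.
p = a·p₁ + b·p₂ ≈ (-0.489, 0.864, -0.115); φ = arcsin(p_z) ≈ -6.62°, λ = atan2(p_y, p_x) ≈ 119.51°.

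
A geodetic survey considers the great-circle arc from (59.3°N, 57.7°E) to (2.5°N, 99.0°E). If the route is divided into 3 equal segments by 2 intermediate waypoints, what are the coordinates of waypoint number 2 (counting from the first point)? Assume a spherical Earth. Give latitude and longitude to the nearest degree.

The haversine formula gives a central angle δ ≈ 1.137 rad (65.1°) between the endpoints.
Interpolate at f = 2/3 with slerp weights a = sin((1−f)δ)/sin δ ≈ 0.408, b = sin(fδ)/sin δ ≈ 0.758.
p = a·p₁ + b·p₂ ≈ (-0.007, 0.923, 0.384); φ = arcsin(p_z) ≈ 22.56°, λ = atan2(p_y, p_x) ≈ 90.45°.

≈ (23°N, 90°E)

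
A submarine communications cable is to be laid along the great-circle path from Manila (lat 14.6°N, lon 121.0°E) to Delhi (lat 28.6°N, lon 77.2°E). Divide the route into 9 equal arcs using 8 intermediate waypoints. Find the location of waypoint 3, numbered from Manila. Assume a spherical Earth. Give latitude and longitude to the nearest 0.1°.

Write both endpoints as unit vectors p₁, p₂ with components (cos φ cos λ, cos φ sin λ, sin φ).
The central angle between the endpoints is δ = arccos(p₁·p₂) ≈ 0.747 rad (42.8°).
Interpolate at f = 3/9 with slerp weights a = sin((1−f)δ)/sin δ ≈ 0.703, b = sin(fδ)/sin δ ≈ 0.363.
p = a·p₁ + b·p₂ ≈ (-0.280, 0.894, 0.351); φ = arcsin(p_z) ≈ 20.54°, λ = atan2(p_y, p_x) ≈ 107.39°.

≈ lat 20.5°N, lon 107.4°E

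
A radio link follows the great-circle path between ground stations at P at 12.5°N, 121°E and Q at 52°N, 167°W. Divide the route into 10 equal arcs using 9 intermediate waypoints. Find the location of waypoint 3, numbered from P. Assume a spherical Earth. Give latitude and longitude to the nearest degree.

The haversine formula gives a central angle δ ≈ 1.206 rad (69.1°) between the endpoints.
Interpolate at f = 3/10 with slerp weights a = sin((1−f)δ)/sin δ ≈ 0.800, b = sin(fδ)/sin δ ≈ 0.379.
p = a·p₁ + b·p₂ ≈ (-0.630, 0.617, 0.472); φ = arcsin(p_z) ≈ 28.15°, λ = atan2(p_y, p_x) ≈ 135.58°.

≈ 28°N, 136°E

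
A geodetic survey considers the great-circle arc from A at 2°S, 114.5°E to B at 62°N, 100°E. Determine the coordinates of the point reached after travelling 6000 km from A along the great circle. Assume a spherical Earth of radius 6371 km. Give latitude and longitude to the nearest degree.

≈ 51°N, 105°E

Write both endpoints as unit vectors p₁, p₂ with components (cos φ cos λ, cos φ sin λ, sin φ).
The central angle between the endpoints is δ = arccos(p₁·p₂) ≈ 1.134 rad (64.9°). The total great-circle distance is δ·R ≈ 1.134 × 6371 ≈ 7222 km, so the target fraction is f = 6000/7222 ≈ 0.831.
Interpolate at f ≈ 0.831 with slerp weights a = sin((1−f)δ)/sin δ ≈ 0.210, b = sin(fδ)/sin δ ≈ 0.893.
p = a·p₁ + b·p₂ ≈ (-0.160, 0.604, 0.781); φ = arcsin(p_z) ≈ 51.33°, λ = atan2(p_y, p_x) ≈ 104.83°.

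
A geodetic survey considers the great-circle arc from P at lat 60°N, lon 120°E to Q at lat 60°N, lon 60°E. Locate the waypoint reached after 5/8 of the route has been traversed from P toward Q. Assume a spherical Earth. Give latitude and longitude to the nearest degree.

Write both endpoints as unit vectors p₁, p₂ with components (cos φ cos λ, cos φ sin λ, sin φ).
The central angle between the endpoints is δ = arccos(p₁·p₂) ≈ 0.505 rad (29.0°).
Interpolate at f = 5/8 with slerp weights a = sin((1−f)δ)/sin δ ≈ 0.389, b = sin(fδ)/sin δ ≈ 0.642.
p = a·p₁ + b·p₂ ≈ (0.063, 0.446, 0.893); φ = arcsin(p_z) ≈ 63.21°, λ = atan2(p_y, p_x) ≈ 81.95°.

≈ lat 63°N, lon 82°E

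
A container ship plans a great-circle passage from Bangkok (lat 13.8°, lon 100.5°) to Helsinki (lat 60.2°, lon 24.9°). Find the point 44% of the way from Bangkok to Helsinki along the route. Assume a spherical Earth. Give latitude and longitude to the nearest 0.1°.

Write both endpoints as unit vectors p₁, p₂ with components (cos φ cos λ, cos φ sin λ, sin φ).
The central angle between the endpoints is δ = arccos(p₁·p₂) ≈ 1.238 rad (70.9°).
Interpolate at f = 0.44 with slerp weights a = sin((1−f)δ)/sin δ ≈ 0.676, b = sin(fδ)/sin δ ≈ 0.548.
p = a·p₁ + b·p₂ ≈ (0.127, 0.760, 0.637); φ = arcsin(p_z) ≈ 39.57°, λ = atan2(p_y, p_x) ≈ 80.48°.

≈ lat 39.6°, lon 80.5°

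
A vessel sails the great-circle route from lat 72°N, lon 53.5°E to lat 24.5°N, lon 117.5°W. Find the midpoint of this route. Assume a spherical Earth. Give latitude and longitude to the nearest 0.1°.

≈ lat 66.0°N, lon 112.9°W

Convert each endpoint to a unit vector on the sphere (x = cos φ cos λ, y = cos φ sin λ, z = sin φ).
The central angle between the endpoints is δ = arccos(p₁·p₂) ≈ 1.454 rad (83.3°).
Interpolate at f = 1/2 with slerp weights a = sin((1−f)δ)/sin δ ≈ 0.669, b = sin(fδ)/sin δ ≈ 0.669.
p = a·p₁ + b·p₂ ≈ (-0.158, -0.374, 0.914); φ = arcsin(p_z) ≈ 66.05°, λ = atan2(p_y, p_x) ≈ -112.93°.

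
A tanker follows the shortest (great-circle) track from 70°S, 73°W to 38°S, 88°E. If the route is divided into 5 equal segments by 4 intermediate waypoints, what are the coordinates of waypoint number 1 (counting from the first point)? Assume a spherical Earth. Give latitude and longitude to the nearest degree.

≈ 83°S, 42°W

The haversine formula gives a central angle δ ≈ 1.241 rad (71.1°) between the endpoints.
Interpolate at f = 1/5 with slerp weights a = sin((1−f)δ)/sin δ ≈ 0.885, b = sin(fδ)/sin δ ≈ 0.260.
p = a·p₁ + b·p₂ ≈ (0.096, -0.085, -0.992); φ = arcsin(p_z) ≈ -82.65°, λ = atan2(p_y, p_x) ≈ -41.64°.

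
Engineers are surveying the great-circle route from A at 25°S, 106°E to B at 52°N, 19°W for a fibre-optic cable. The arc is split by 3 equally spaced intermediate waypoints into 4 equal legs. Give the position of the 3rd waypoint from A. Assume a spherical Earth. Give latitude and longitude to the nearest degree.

The haversine formula gives a central angle δ ≈ 2.282 rad (130.8°) between the endpoints.
Interpolate at f = 3/4 with slerp weights a = sin((1−f)δ)/sin δ ≈ 0.713, b = sin(fδ)/sin δ ≈ 1.307.
p = a·p₁ + b·p₂ ≈ (0.583, 0.359, 0.729); φ = arcsin(p_z) ≈ 46.79°, λ = atan2(p_y, p_x) ≈ 31.65°.

≈ 47°N, 32°E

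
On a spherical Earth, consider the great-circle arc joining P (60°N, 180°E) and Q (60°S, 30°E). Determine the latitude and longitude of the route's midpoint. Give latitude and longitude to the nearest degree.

Write both endpoints as unit vectors p₁, p₂ with components (cos φ cos λ, cos φ sin λ, sin φ).
The central angle between the endpoints is δ = arccos(p₁·p₂) ≈ 2.882 rad (165.1°).
Interpolate at f = 1/2 with slerp weights a = sin((1−f)δ)/sin δ ≈ 3.864, b = sin(fδ)/sin δ ≈ 3.864.
p = a·p₁ + b·p₂ ≈ (-0.259, 0.966, 0.000); φ = arcsin(p_z) ≈ 0.00°, λ = atan2(p_y, p_x) ≈ 105.00°.

≈ (0°N, 105°E)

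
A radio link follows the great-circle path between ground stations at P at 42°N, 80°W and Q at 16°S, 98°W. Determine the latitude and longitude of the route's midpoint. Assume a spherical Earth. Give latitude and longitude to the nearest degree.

Write both endpoints as unit vectors p₁, p₂ with components (cos φ cos λ, cos φ sin λ, sin φ).
The central angle between the endpoints is δ = arccos(p₁·p₂) ≈ 1.053 rad (60.3°).
Interpolate at f = 1/2 with slerp weights a = sin((1−f)δ)/sin δ ≈ 0.578, b = sin(fδ)/sin δ ≈ 0.578.
p = a·p₁ + b·p₂ ≈ (-0.003, -0.974, 0.228); φ = arcsin(p_z) ≈ 13.15°, λ = atan2(p_y, p_x) ≈ -90.16°.

≈ 13°N, 90°W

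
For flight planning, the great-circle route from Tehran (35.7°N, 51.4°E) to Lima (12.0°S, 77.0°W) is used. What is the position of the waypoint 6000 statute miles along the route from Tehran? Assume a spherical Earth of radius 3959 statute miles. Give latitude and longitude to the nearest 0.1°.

Convert each endpoint to a unit vector on the sphere (x = cos φ cos λ, y = cos φ sin λ, z = sin φ).
The central angle between the endpoints is δ = arccos(p₁·p₂) ≈ 2.233 rad (127.9°). The total great-circle distance is δ·R ≈ 2.233 × 3959 ≈ 8840 mi, so the target fraction is f = 6000/8840 ≈ 0.679.
Interpolate at f ≈ 0.679 with slerp weights a = sin((1−f)δ)/sin δ ≈ 0.833, b = sin(fδ)/sin δ ≈ 1.266.
p = a·p₁ + b·p₂ ≈ (0.701, -0.678, 0.223); φ = arcsin(p_z) ≈ 12.89°, λ = atan2(p_y, p_x) ≈ -44.03°.

≈ (12.9°N, 44.0°W)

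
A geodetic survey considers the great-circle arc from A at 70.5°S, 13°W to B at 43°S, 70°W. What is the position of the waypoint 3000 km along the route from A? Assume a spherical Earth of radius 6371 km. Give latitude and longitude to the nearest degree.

≈ 54°S, 61°W

The haversine formula gives a central angle δ ≈ 0.683 rad (39.1°) between the endpoints. The total great-circle distance is δ·R ≈ 0.683 × 6371 ≈ 4350 km, so the target fraction is f = 3000/4350 ≈ 0.690.
Interpolate at f ≈ 0.690 with slerp weights a = sin((1−f)δ)/sin δ ≈ 0.333, b = sin(fδ)/sin δ ≈ 0.719.
p = a·p₁ + b·p₂ ≈ (0.288, -0.519, -0.805); φ = arcsin(p_z) ≈ -53.57°, λ = atan2(p_y, p_x) ≈ -60.96°.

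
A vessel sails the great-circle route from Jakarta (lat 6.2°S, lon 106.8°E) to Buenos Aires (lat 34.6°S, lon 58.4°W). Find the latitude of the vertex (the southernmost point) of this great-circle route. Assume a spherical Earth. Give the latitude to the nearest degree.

≈ 72°S

The great circle lies in the plane with unit normal n̂ = (p₁ × p₂)/|p₁ × p₂|.
Here n̂_z ≈ -0.306; the vertex latitude is φ_max = arccos|n̂_z| ≈ 72.2°.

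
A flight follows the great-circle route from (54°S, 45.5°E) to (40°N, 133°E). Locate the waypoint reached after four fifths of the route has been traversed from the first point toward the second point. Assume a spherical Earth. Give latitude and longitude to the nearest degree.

≈ (21°N, 116°E)

From cos δ = sin φ₁ sin φ₂ + cos φ₁ cos φ₂ cos Δλ, the central angle is δ ≈ 2.095 rad (120.0°).
Interpolate at f = 4/5 with slerp weights a = sin((1−f)δ)/sin δ ≈ 0.470, b = sin(fδ)/sin δ ≈ 1.149.
p = a·p₁ + b·p₂ ≈ (-0.407, 0.841, 0.358); φ = arcsin(p_z) ≈ 20.99°, λ = atan2(p_y, p_x) ≈ 115.81°.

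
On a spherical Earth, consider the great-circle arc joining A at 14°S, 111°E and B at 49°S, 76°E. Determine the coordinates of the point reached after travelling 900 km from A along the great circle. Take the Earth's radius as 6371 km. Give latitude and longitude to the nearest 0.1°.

≈ 20.8°S, 106.4°E

From cos δ = sin φ₁ sin φ₂ + cos φ₁ cos φ₂ cos Δλ, the central angle is δ ≈ 0.790 rad (45.2°). The total great-circle distance is δ·R ≈ 0.790 × 6371 ≈ 5031 km, so the target fraction is f = 900/5031 ≈ 0.179.
Interpolate at f ≈ 0.179 with slerp weights a = sin((1−f)δ)/sin δ ≈ 0.850, b = sin(fδ)/sin δ ≈ 0.198.
p = a·p₁ + b·p₂ ≈ (-0.264, 0.897, -0.355); φ = arcsin(p_z) ≈ -20.82°, λ = atan2(p_y, p_x) ≈ 106.42°.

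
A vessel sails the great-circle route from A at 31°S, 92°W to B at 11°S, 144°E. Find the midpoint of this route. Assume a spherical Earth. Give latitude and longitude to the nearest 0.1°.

≈ 39.0°S, 161.3°W

Write both endpoints as unit vectors p₁, p₂ with components (cos φ cos λ, cos φ sin λ, sin φ).
The central angle between the endpoints is δ = arccos(p₁·p₂) ≈ 1.952 rad (111.9°).
Interpolate at f = 1/2 with slerp weights a = sin((1−f)δ)/sin δ ≈ 0.892, b = sin(fδ)/sin δ ≈ 0.892.
p = a·p₁ + b·p₂ ≈ (-0.735, -0.250, -0.630); φ = arcsin(p_z) ≈ -39.05°, λ = atan2(p_y, p_x) ≈ -161.25°.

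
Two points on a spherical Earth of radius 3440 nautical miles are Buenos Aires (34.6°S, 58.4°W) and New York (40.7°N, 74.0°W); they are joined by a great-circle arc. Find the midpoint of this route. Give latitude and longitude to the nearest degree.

≈ 3°N, 66°W

Write both endpoints as unit vectors p₁, p₂ with components (cos φ cos λ, cos φ sin λ, sin φ).
The central angle between the endpoints is δ = arccos(p₁·p₂) ≈ 1.338 rad (76.7°).
Interpolate at f = 1/2 with slerp weights a = sin((1−f)δ)/sin δ ≈ 0.637, b = sin(fδ)/sin δ ≈ 0.637.
p = a·p₁ + b·p₂ ≈ (0.408, -0.911, 0.054); φ = arcsin(p_z) ≈ 3.08°, λ = atan2(p_y, p_x) ≈ -65.88°.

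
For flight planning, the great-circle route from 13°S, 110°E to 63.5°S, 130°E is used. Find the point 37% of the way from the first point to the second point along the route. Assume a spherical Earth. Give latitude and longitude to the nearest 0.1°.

≈ 32.0°S, 114.3°E

Convert each endpoint to a unit vector on the sphere (x = cos φ cos λ, y = cos φ sin λ, z = sin φ).
The central angle between the endpoints is δ = arccos(p₁·p₂) ≈ 0.915 rad (52.4°).
Interpolate at f = 0.37 with slerp weights a = sin((1−f)δ)/sin δ ≈ 0.688, b = sin(fδ)/sin δ ≈ 0.419.
p = a·p₁ + b·p₂ ≈ (-0.349, 0.773, -0.530); φ = arcsin(p_z) ≈ -31.99°, λ = atan2(p_y, p_x) ≈ 114.32°.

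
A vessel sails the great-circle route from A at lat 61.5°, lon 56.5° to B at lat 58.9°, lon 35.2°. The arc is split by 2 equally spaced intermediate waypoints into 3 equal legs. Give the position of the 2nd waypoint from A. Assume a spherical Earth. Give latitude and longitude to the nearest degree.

Write both endpoints as unit vectors p₁, p₂ with components (cos φ cos λ, cos φ sin λ, sin φ).
The central angle between the endpoints is δ = arccos(p₁·p₂) ≈ 0.189 rad (10.8°).
Interpolate at f = 2/3 with slerp weights a = sin((1−f)δ)/sin δ ≈ 0.335, b = sin(fδ)/sin δ ≈ 0.669.
p = a·p₁ + b·p₂ ≈ (0.371, 0.332, 0.867); φ = arcsin(p_z) ≈ 60.14°, λ = atan2(p_y, p_x) ≈ 41.90°.

≈ lat 60°, lon 42°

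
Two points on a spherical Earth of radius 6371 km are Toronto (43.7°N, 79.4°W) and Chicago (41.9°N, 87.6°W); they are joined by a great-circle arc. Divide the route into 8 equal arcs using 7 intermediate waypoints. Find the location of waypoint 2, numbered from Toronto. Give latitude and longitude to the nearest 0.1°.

From cos δ = sin φ₁ sin φ₂ + cos φ₁ cos φ₂ cos Δλ, the central angle is δ ≈ 0.110 rad (6.3°).
Interpolate at f = 2/8 with slerp weights a = sin((1−f)δ)/sin δ ≈ 0.751, b = sin(fδ)/sin δ ≈ 0.250.
p = a·p₁ + b·p₂ ≈ (0.108, -0.720, 0.686); φ = arcsin(p_z) ≈ 43.31°, λ = atan2(p_y, p_x) ≈ -81.49°.

≈ (43.3°N, 81.5°W)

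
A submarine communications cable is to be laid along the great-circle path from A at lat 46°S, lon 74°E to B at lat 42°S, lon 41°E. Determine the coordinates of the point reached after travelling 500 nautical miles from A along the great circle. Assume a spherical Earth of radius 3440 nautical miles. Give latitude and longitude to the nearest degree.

Write both endpoints as unit vectors p₁, p₂ with components (cos φ cos λ, cos φ sin λ, sin φ).
The central angle between the endpoints is δ = arccos(p₁·p₂) ≈ 0.417 rad (23.9°). The total great-circle distance is δ·R ≈ 0.417 × 3440 ≈ 1435 nmi, so the target fraction is f = 500/1435 ≈ 0.349.
Interpolate at f ≈ 0.349 with slerp weights a = sin((1−f)δ)/sin δ ≈ 0.663, b = sin(fδ)/sin δ ≈ 0.358.
p = a·p₁ + b·p₂ ≈ (0.327, 0.617, -0.716); φ = arcsin(p_z) ≈ -45.71°, λ = atan2(p_y, p_x) ≈ 62.04°.

≈ lat 46°S, lon 62°E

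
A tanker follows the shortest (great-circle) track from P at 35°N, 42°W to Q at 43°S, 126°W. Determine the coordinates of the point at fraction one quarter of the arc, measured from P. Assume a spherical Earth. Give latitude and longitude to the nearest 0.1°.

Write both endpoints as unit vectors p₁, p₂ with components (cos φ cos λ, cos φ sin λ, sin φ).
The central angle between the endpoints is δ = arccos(p₁·p₂) ≈ 1.906 rad (109.2°).
Interpolate at f = 1/4 with slerp weights a = sin((1−f)δ)/sin δ ≈ 1.048, b = sin(fδ)/sin δ ≈ 0.486.
p = a·p₁ + b·p₂ ≈ (0.429, -0.862, 0.270); φ = arcsin(p_z) ≈ 15.67°, λ = atan2(p_y, p_x) ≈ -63.52°.

≈ 15.7°N, 63.5°W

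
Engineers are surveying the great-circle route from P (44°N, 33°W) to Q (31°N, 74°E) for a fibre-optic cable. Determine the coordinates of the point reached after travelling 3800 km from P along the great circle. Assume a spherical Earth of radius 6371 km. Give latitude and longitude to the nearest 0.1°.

≈ (53.0°N, 18.0°E)

Write both endpoints as unit vectors p₁, p₂ with components (cos φ cos λ, cos φ sin λ, sin φ).
The central angle between the endpoints is δ = arccos(p₁·p₂) ≈ 1.392 rad (79.8°). The total great-circle distance is δ·R ≈ 1.392 × 6371 ≈ 8871 km, so the target fraction is f = 3800/8871 ≈ 0.428.
Interpolate at f ≈ 0.428 with slerp weights a = sin((1−f)δ)/sin δ ≈ 0.726, b = sin(fδ)/sin δ ≈ 0.571.
p = a·p₁ + b·p₂ ≈ (0.573, 0.186, 0.798); φ = arcsin(p_z) ≈ 52.97°, λ = atan2(p_y, p_x) ≈ 17.98°.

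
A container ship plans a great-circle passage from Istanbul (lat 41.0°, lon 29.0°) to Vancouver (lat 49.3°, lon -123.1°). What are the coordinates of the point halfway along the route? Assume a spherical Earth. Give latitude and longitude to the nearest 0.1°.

Convert each endpoint to a unit vector on the sphere (x = cos φ cos λ, y = cos φ sin λ, z = sin φ).
The central angle between the endpoints is δ = arccos(p₁·p₂) ≈ 1.508 rad (86.4°).
Interpolate at f = 1/2 with slerp weights a = sin((1−f)δ)/sin δ ≈ 0.686, b = sin(fδ)/sin δ ≈ 0.686.
p = a·p₁ + b·p₂ ≈ (0.209, -0.124, 0.970); φ = arcsin(p_z) ≈ 75.97°, λ = atan2(p_y, p_x) ≈ -30.69°.

≈ lat 76.0°, lon -30.7°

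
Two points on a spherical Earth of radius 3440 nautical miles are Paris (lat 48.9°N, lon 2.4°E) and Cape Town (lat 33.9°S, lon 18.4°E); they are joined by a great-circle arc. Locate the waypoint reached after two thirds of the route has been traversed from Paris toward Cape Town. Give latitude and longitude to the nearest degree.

≈ lat 6°S, lon 13°E

Write both endpoints as unit vectors p₁, p₂ with components (cos φ cos λ, cos φ sin λ, sin φ).
The central angle between the endpoints is δ = arccos(p₁·p₂) ≈ 1.466 rad (84.0°).
Interpolate at f = 2/3 with slerp weights a = sin((1−f)δ)/sin δ ≈ 0.472, b = sin(fδ)/sin δ ≈ 0.834.
p = a·p₁ + b·p₂ ≈ (0.967, 0.231, -0.109); φ = arcsin(p_z) ≈ -6.27°, λ = atan2(p_y, p_x) ≈ 13.46°.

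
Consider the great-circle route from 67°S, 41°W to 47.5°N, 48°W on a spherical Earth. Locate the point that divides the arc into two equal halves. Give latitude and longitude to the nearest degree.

The haversine formula gives a central angle δ ≈ 2.001 rad (114.6°) between the endpoints.
Interpolate at f = 1/2 with slerp weights a = sin((1−f)δ)/sin δ ≈ 0.926, b = sin(fδ)/sin δ ≈ 0.926.
p = a·p₁ + b·p₂ ≈ (0.692, -0.702, -0.170); φ = arcsin(p_z) ≈ -9.77°, λ = atan2(p_y, p_x) ≈ -45.44°.

≈ 10°S, 45°W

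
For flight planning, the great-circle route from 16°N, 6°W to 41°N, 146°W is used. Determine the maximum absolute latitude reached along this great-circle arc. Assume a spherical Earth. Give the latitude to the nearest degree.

The great circle lies in the plane with unit normal n̂ = (p₁ × p₂)/|p₁ × p₂|.
Here n̂_z ≈ -0.503; the vertex latitude is φ_max = arccos|n̂_z| ≈ 59.8°.
Check via Clairaut: cos φ_max = |cos φ₁| · sin C = cos(16.0°)·sin(31.6°) ≈ 0.503, again giving ≈ 59.8°.

≈ 60°N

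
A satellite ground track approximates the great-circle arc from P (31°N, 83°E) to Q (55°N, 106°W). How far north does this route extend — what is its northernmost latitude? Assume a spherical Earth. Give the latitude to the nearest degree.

The great circle lies in the plane with unit normal n̂ = (p₁ × p₂)/|p₁ × p₂|.
Here n̂_z ≈ +0.077; the vertex latitude is φ_max = arccos|n̂_z| ≈ 85.6°.
Check via Clairaut: cos φ_max = |cos φ₁| · sin C = cos(31.0°)·sin(5.2°) ≈ 0.077, again giving ≈ 85.6°.

≈ 86°N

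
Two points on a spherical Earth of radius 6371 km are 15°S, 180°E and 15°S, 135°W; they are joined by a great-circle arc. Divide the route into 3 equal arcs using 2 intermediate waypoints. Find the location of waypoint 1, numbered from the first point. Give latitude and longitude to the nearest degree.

≈ 16°S, 165°W

Convert each endpoint to a unit vector on the sphere (x = cos φ cos λ, y = cos φ sin λ, z = sin φ).
The central angle between the endpoints is δ = arccos(p₁·p₂) ≈ 0.757 rad (43.4°).
Interpolate at f = 1/3 with slerp weights a = sin((1−f)δ)/sin δ ≈ 0.704, b = sin(fδ)/sin δ ≈ 0.364.
p = a·p₁ + b·p₂ ≈ (-0.928, -0.248, -0.276); φ = arcsin(p_z) ≈ -16.04°, λ = atan2(p_y, p_x) ≈ -165.03°.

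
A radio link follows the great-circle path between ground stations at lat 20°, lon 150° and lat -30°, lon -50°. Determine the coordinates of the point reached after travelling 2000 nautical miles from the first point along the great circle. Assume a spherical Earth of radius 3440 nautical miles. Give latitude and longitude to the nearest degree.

Write both endpoints as unit vectors p₁, p₂ with components (cos φ cos λ, cos φ sin λ, sin φ).
The central angle between the endpoints is δ = arccos(p₁·p₂) ≈ 2.781 rad (159.3°). The total great-circle distance is δ·R ≈ 2.781 × 3440 ≈ 9567 nmi, so the target fraction is f = 2000/9567 ≈ 0.209.
Interpolate at f ≈ 0.209 with slerp weights a = sin((1−f)δ)/sin δ ≈ 2.293, b = sin(fδ)/sin δ ≈ 1.557.
p = a·p₁ + b·p₂ ≈ (-0.999, 0.044, 0.006); φ = arcsin(p_z) ≈ 0.32°, λ = atan2(p_y, p_x) ≈ 177.46°.

≈ lat 0°, lon 177°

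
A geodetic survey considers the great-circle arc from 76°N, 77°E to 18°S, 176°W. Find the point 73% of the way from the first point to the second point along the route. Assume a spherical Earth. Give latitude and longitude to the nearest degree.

≈ 11°N, 177°E

From cos δ = sin φ₁ sin φ₂ + cos φ₁ cos φ₂ cos Δλ, the central angle is δ ≈ 1.947 rad (111.5°).
Interpolate at f = 0.73 with slerp weights a = sin((1−f)δ)/sin δ ≈ 0.539, b = sin(fδ)/sin δ ≈ 1.063.
p = a·p₁ + b·p₂ ≈ (-0.979, 0.057, 0.195); φ = arcsin(p_z) ≈ 11.24°, λ = atan2(p_y, p_x) ≈ 176.69°.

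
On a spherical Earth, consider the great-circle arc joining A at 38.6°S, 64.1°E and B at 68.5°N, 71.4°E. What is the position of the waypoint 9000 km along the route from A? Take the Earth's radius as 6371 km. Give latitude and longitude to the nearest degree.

≈ 42°N, 68°E

The haversine formula gives a central angle δ ≈ 1.872 rad (107.2°) between the endpoints. The total great-circle distance is δ·R ≈ 1.872 × 6371 ≈ 11924 km, so the target fraction is f = 9000/11924 ≈ 0.755.
Interpolate at f ≈ 0.755 with slerp weights a = sin((1−f)δ)/sin δ ≈ 0.464, b = sin(fδ)/sin δ ≈ 1.034.
p = a·p₁ + b·p₂ ≈ (0.279, 0.685, 0.673); φ = arcsin(p_z) ≈ 42.27°, λ = atan2(p_y, p_x) ≈ 67.83°.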